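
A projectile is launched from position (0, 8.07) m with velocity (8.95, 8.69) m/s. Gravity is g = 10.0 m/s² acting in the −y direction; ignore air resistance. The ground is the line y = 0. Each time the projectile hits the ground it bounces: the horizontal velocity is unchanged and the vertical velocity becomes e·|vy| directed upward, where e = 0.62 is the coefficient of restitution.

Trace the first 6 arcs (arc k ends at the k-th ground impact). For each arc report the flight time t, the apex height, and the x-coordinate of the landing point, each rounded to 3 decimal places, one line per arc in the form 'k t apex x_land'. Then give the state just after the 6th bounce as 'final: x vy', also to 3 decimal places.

1 2.408 11.846 21.553
2 1.909 4.554 38.636
3 1.183 1.750 49.227
4 0.734 0.673 55.793
5 0.455 0.259 59.864
6 0.282 0.099 62.388
final: 62.388 0.874

Arc 1: start y=8.070, vy=8.690 → t=2.408, apex=11.846, x_land=21.553, impact vy=-15.392
  bounce: vy ← 0.62·15.392 = 9.543
Arc 2: start y=0.000, vy=9.543 → t=1.909, apex=4.554, x_land=38.636, impact vy=-9.543
  bounce: vy ← 0.62·9.543 = 5.917
Arc 3: start y=0.000, vy=5.917 → t=1.183, apex=1.750, x_land=49.227, impact vy=-5.917
  bounce: vy ← 0.62·5.917 = 3.668
Arc 4: start y=0.000, vy=3.668 → t=0.734, apex=0.673, x_land=55.793, impact vy=-3.668
  bounce: vy ← 0.62·3.668 = 2.274
Arc 5: start y=0.000, vy=2.274 → t=0.455, apex=0.259, x_land=59.864, impact vy=-2.274
  bounce: vy ← 0.62·2.274 = 1.410
Arc 6: start y=0.000, vy=1.410 → t=0.282, apex=0.099, x_land=62.388, impact vy=-1.410
  bounce: vy ← 0.62·1.410 = 0.874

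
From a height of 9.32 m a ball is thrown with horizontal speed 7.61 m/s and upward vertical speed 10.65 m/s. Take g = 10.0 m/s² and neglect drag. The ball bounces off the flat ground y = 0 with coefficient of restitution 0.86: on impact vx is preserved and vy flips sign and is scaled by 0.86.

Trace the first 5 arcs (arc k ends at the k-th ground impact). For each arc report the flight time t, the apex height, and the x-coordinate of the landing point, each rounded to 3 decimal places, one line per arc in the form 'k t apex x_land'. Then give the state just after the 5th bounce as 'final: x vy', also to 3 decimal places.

Arc 1: start y=9.320, vy=10.650 → t=2.797, apex=14.991, x_land=21.282, impact vy=-17.315
  bounce: vy ← 0.86·17.315 = 14.891
Arc 2: start y=0.000, vy=14.891 → t=2.978, apex=11.087, x_land=43.946, impact vy=-14.891
  bounce: vy ← 0.86·14.891 = 12.806
Arc 3: start y=0.000, vy=12.806 → t=2.561, apex=8.200, x_land=63.438, impact vy=-12.806
  bounce: vy ← 0.86·12.806 = 11.014
Arc 4: start y=0.000, vy=11.014 → t=2.203, apex=6.065, x_land=80.200, impact vy=-11.014
  bounce: vy ← 0.86·11.014 = 9.472
Arc 5: start y=0.000, vy=9.472 → t=1.894, apex=4.486, x_land=94.616, impact vy=-9.472
  bounce: vy ← 0.86·9.472 = 8.146

1 2.797 14.991 21.282
2 2.978 11.087 43.946
3 2.561 8.200 63.438
4 2.203 6.065 80.200
5 1.894 4.486 94.616
final: 94.616 8.146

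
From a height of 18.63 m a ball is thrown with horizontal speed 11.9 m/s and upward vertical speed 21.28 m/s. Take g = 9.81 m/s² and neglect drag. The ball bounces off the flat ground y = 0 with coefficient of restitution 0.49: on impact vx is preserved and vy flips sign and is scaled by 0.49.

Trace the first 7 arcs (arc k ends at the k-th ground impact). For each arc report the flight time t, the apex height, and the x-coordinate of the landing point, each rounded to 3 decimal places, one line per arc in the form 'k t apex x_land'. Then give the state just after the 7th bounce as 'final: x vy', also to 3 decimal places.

Arc 1: start y=18.630, vy=21.280 → t=5.085, apex=41.710, x_land=60.515, impact vy=-28.607
  bounce: vy ← 0.49·28.607 = 14.017
Arc 2: start y=0.000, vy=14.017 → t=2.858, apex=10.015, x_land=94.523, impact vy=-14.017
  bounce: vy ← 0.49·14.017 = 6.869
Arc 3: start y=0.000, vy=6.869 → t=1.400, apex=2.405, x_land=111.187, impact vy=-6.869
  bounce: vy ← 0.49·6.869 = 3.366
Arc 4: start y=0.000, vy=3.366 → t=0.686, apex=0.577, x_land=119.352, impact vy=-3.366
  bounce: vy ← 0.49·3.366 = 1.649
Arc 5: start y=0.000, vy=1.649 → t=0.336, apex=0.139, x_land=123.353, impact vy=-1.649
  bounce: vy ← 0.49·1.649 = 0.808
Arc 6: start y=0.000, vy=0.808 → t=0.165, apex=0.033, x_land=125.313, impact vy=-0.808
  bounce: vy ← 0.49·0.808 = 0.396
Arc 7: start y=0.000, vy=0.396 → t=0.081, apex=0.008, x_land=126.274, impact vy=-0.396
  bounce: vy ← 0.49·0.396 = 0.194

1 5.085 41.710 60.515
2 2.858 10.015 94.523
3 1.400 2.405 111.187
4 0.686 0.577 119.352
5 0.336 0.139 123.353
6 0.165 0.033 125.313
7 0.081 0.008 126.274
final: 126.274 0.194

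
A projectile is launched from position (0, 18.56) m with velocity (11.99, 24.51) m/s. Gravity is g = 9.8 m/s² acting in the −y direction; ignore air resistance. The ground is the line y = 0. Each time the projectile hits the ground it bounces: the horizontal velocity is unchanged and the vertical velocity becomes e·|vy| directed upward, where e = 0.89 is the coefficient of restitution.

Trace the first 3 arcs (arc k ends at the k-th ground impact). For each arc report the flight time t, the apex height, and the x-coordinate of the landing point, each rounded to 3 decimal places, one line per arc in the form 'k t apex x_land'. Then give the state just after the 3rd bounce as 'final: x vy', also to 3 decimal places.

Arc 1: start y=18.560, vy=24.510 → t=5.670, apex=49.210, x_land=67.984, impact vy=-31.057
  bounce: vy ← 0.89·31.057 = 27.640
Arc 2: start y=0.000, vy=27.640 → t=5.641, apex=38.979, x_land=135.619, impact vy=-27.640
  bounce: vy ← 0.89·27.640 = 24.600
Arc 3: start y=0.000, vy=24.600 → t=5.020, apex=30.875, x_land=195.813, impact vy=-24.600
  bounce: vy ← 0.89·24.600 = 21.894

1 5.670 49.210 67.984
2 5.641 38.979 135.619
3 5.020 30.875 195.813
final: 195.813 21.894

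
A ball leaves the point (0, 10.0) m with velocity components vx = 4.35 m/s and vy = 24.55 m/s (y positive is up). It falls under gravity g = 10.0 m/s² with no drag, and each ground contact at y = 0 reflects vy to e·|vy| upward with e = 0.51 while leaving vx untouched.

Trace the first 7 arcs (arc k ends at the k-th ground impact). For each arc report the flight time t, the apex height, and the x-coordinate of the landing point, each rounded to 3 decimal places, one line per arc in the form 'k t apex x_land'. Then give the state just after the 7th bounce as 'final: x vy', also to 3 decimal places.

Arc 1: start y=10.000, vy=24.550 → t=5.288, apex=40.135, x_land=23.004, impact vy=-28.332
  bounce: vy ← 0.51·28.332 = 14.449
Arc 2: start y=0.000, vy=14.449 → t=2.890, apex=10.439, x_land=35.575, impact vy=-14.449
  bounce: vy ← 0.51·14.449 = 7.369
Arc 3: start y=0.000, vy=7.369 → t=1.474, apex=2.715, x_land=41.986, impact vy=-7.369
  bounce: vy ← 0.51·7.369 = 3.758
Arc 4: start y=0.000, vy=3.758 → t=0.752, apex=0.706, x_land=45.255, impact vy=-3.758
  bounce: vy ← 0.51·3.758 = 1.917
Arc 5: start y=0.000, vy=1.917 → t=0.383, apex=0.184, x_land=46.923, impact vy=-1.917
  bounce: vy ← 0.51·1.917 = 0.978
Arc 6: start y=0.000, vy=0.978 → t=0.196, apex=0.048, x_land=47.773, impact vy=-0.978
  bounce: vy ← 0.51·0.978 = 0.499
Arc 7: start y=0.000, vy=0.499 → t=0.100, apex=0.012, x_land=48.207, impact vy=-0.499
  bounce: vy ← 0.51·0.499 = 0.254

1 5.288 40.135 23.004
2 2.890 10.439 35.575
3 1.474 2.715 41.986
4 0.752 0.706 45.255
5 0.383 0.184 46.923
6 0.196 0.048 47.773
7 0.100 0.012 48.207
final: 48.207 0.254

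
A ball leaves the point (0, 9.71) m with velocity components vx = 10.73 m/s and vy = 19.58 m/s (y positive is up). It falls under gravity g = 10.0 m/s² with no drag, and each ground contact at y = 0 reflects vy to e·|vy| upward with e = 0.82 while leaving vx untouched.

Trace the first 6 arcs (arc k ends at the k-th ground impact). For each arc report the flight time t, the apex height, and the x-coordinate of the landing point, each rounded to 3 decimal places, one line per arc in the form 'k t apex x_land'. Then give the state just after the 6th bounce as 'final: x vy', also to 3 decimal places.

Arc 1: start y=9.710, vy=19.580 → t=4.361, apex=28.879, x_land=46.797, impact vy=-24.033
  bounce: vy ← 0.82·24.033 = 19.707
Arc 2: start y=0.000, vy=19.707 → t=3.941, apex=19.418, x_land=89.088, impact vy=-19.707
  bounce: vy ← 0.82·19.707 = 16.160
Arc 3: start y=0.000, vy=16.160 → t=3.232, apex=13.057, x_land=123.766, impact vy=-16.160
  bounce: vy ← 0.82·16.160 = 13.251
Arc 4: start y=0.000, vy=13.251 → t=2.650, apex=8.779, x_land=152.203, impact vy=-13.251
  bounce: vy ← 0.82·13.251 = 10.866
Arc 5: start y=0.000, vy=10.866 → t=2.173, apex=5.903, x_land=175.521, impact vy=-10.866
  bounce: vy ← 0.82·10.866 = 8.910
Arc 6: start y=0.000, vy=8.910 → t=1.782, apex=3.969, x_land=194.641, impact vy=-8.910
  bounce: vy ← 0.82·8.910 = 7.306

1 4.361 28.879 46.797
2 3.941 19.418 89.088
3 3.232 13.057 123.766
4 2.650 8.779 152.203
5 2.173 5.903 175.521
6 1.782 3.969 194.641
final: 194.641 7.306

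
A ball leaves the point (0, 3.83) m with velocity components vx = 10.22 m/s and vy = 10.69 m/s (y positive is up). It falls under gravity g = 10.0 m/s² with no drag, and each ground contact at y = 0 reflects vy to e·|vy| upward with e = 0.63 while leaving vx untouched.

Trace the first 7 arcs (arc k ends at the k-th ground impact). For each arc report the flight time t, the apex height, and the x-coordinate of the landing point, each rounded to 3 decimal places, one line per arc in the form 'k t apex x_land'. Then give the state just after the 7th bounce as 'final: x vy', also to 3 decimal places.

1 2.451 9.544 25.045
2 1.741 3.788 42.836
3 1.097 1.503 54.044
4 0.691 0.597 61.105
5 0.435 0.237 65.554
6 0.274 0.094 68.356
7 0.173 0.037 70.122
final: 70.122 0.544

Arc 1: start y=3.830, vy=10.690 → t=2.451, apex=9.544, x_land=25.045, impact vy=-13.816
  bounce: vy ← 0.63·13.816 = 8.704
Arc 2: start y=0.000, vy=8.704 → t=1.741, apex=3.788, x_land=42.836, impact vy=-8.704
  bounce: vy ← 0.63·8.704 = 5.483
Arc 3: start y=0.000, vy=5.483 → t=1.097, apex=1.503, x_land=54.044, impact vy=-5.483
  bounce: vy ← 0.63·5.483 = 3.455
Arc 4: start y=0.000, vy=3.455 → t=0.691, apex=0.597, x_land=61.105, impact vy=-3.455
  bounce: vy ← 0.63·3.455 = 2.176
Arc 5: start y=0.000, vy=2.176 → t=0.435, apex=0.237, x_land=65.554, impact vy=-2.176
  bounce: vy ← 0.63·2.176 = 1.371
Arc 6: start y=0.000, vy=1.371 → t=0.274, apex=0.094, x_land=68.356, impact vy=-1.371
  bounce: vy ← 0.63·1.371 = 0.864
Arc 7: start y=0.000, vy=0.864 → t=0.173, apex=0.037, x_land=70.122, impact vy=-0.864
  bounce: vy ← 0.63·0.864 = 0.544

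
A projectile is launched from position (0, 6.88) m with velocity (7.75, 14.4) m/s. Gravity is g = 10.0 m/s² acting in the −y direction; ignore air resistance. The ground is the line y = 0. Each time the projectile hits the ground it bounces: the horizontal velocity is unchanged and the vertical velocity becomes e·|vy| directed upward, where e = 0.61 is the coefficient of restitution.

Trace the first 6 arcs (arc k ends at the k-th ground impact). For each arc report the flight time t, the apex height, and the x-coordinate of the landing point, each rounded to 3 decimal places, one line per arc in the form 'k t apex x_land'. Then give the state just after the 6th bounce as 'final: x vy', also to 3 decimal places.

1 3.297 17.248 25.554
2 2.266 6.418 43.115
3 1.382 2.388 53.827
4 0.843 0.889 60.362
5 0.514 0.331 64.348
6 0.314 0.123 66.779
final: 66.779 0.957

Arc 1: start y=6.880, vy=14.400 → t=3.297, apex=17.248, x_land=25.554, impact vy=-18.573
  bounce: vy ← 0.61·18.573 = 11.330
Arc 2: start y=0.000, vy=11.330 → t=2.266, apex=6.418, x_land=43.115, impact vy=-11.330
  bounce: vy ← 0.61·11.330 = 6.911
Arc 3: start y=0.000, vy=6.911 → t=1.382, apex=2.388, x_land=53.827, impact vy=-6.911
  bounce: vy ← 0.61·6.911 = 4.216
Arc 4: start y=0.000, vy=4.216 → t=0.843, apex=0.889, x_land=60.362, impact vy=-4.216
  bounce: vy ← 0.61·4.216 = 2.572
Arc 5: start y=0.000, vy=2.572 → t=0.514, apex=0.331, x_land=64.348, impact vy=-2.572
  bounce: vy ← 0.61·2.572 = 1.569
Arc 6: start y=0.000, vy=1.569 → t=0.314, apex=0.123, x_land=66.779, impact vy=-1.569
  bounce: vy ← 0.61·1.569 = 0.957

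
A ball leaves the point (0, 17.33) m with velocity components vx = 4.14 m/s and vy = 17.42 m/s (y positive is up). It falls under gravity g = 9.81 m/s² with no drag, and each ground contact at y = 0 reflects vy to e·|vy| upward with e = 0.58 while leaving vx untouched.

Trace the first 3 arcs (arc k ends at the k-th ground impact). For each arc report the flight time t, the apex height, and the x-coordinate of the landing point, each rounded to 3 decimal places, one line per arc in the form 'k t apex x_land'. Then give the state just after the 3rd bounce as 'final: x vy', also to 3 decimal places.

Arc 1: start y=17.330, vy=17.420 → t=4.362, apex=32.797, x_land=18.057, impact vy=-25.367
  bounce: vy ← 0.58·25.367 = 14.713
Arc 2: start y=0.000, vy=14.713 → t=3.000, apex=11.033, x_land=30.475, impact vy=-14.713
  bounce: vy ← 0.58·14.713 = 8.533
Arc 3: start y=0.000, vy=8.533 → t=1.740, apex=3.711, x_land=37.677, impact vy=-8.533
  bounce: vy ← 0.58·8.533 = 4.949

1 4.362 32.797 18.057
2 3.000 11.033 30.475
3 1.740 3.711 37.677
final: 37.677 4.949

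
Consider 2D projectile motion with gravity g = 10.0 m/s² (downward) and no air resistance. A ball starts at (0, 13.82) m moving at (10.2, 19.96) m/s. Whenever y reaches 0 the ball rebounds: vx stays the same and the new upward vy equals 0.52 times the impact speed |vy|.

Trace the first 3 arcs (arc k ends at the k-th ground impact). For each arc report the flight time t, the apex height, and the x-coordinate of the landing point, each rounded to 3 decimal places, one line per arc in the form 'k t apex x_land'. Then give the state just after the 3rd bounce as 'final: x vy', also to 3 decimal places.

Arc 1: start y=13.820, vy=19.960 → t=4.594, apex=33.740, x_land=46.856, impact vy=-25.977
  bounce: vy ← 0.52·25.977 = 13.508
Arc 2: start y=0.000, vy=13.508 → t=2.702, apex=9.123, x_land=74.412, impact vy=-13.508
  bounce: vy ← 0.52·13.508 = 7.024
Arc 3: start y=0.000, vy=7.024 → t=1.405, apex=2.467, x_land=88.741, impact vy=-7.024
  bounce: vy ← 0.52·7.024 = 3.653

1 4.594 33.740 46.856
2 2.702 9.123 74.412
3 1.405 2.467 88.741
final: 88.741 3.653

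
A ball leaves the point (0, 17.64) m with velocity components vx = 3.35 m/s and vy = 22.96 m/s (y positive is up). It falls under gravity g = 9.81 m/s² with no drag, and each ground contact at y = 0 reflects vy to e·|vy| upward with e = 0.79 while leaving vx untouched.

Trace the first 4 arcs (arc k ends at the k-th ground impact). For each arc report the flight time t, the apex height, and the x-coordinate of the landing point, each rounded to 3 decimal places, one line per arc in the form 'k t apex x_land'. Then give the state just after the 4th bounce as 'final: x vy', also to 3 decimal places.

Arc 1: start y=17.640, vy=22.960 → t=5.353, apex=44.509, x_land=17.932, impact vy=-29.551
  bounce: vy ← 0.79·29.551 = 23.345
Arc 2: start y=0.000, vy=23.345 → t=4.759, apex=27.778, x_land=33.876, impact vy=-23.345
  bounce: vy ← 0.79·23.345 = 18.443
Arc 3: start y=0.000, vy=18.443 → t=3.760, apex=17.336, x_land=46.472, impact vy=-18.443
  bounce: vy ← 0.79·18.443 = 14.570
Arc 4: start y=0.000, vy=14.570 → t=2.970, apex=10.819, x_land=56.423, impact vy=-14.570
  bounce: vy ← 0.79·14.570 = 11.510

1 5.353 44.509 17.932
2 4.759 27.778 33.876
3 3.760 17.336 46.472
4 2.970 10.819 56.423
final: 56.423 11.510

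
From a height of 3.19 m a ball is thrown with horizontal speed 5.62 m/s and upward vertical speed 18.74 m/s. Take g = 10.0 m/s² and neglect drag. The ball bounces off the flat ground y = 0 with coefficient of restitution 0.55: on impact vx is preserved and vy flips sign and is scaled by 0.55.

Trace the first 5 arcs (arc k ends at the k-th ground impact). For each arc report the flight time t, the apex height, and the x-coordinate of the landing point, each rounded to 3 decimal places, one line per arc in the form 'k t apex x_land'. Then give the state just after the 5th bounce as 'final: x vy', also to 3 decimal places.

Arc 1: start y=3.190, vy=18.740 → t=3.911, apex=20.749, x_land=21.981, impact vy=-20.371
  bounce: vy ← 0.55·20.371 = 11.204
Arc 2: start y=0.000, vy=11.204 → t=2.241, apex=6.277, x_land=34.574, impact vy=-11.204
  bounce: vy ← 0.55·11.204 = 6.162
Arc 3: start y=0.000, vy=6.162 → t=1.232, apex=1.899, x_land=41.500, impact vy=-6.162
  bounce: vy ← 0.55·6.162 = 3.389
Arc 4: start y=0.000, vy=3.389 → t=0.678, apex=0.574, x_land=45.310, impact vy=-3.389
  bounce: vy ← 0.55·3.389 = 1.864
Arc 5: start y=0.000, vy=1.864 → t=0.373, apex=0.174, x_land=47.405, impact vy=-1.864
  bounce: vy ← 0.55·1.864 = 1.025

1 3.911 20.749 21.981
2 2.241 6.277 34.574
3 1.232 1.899 41.500
4 0.678 0.574 45.310
5 0.373 0.174 47.405
final: 47.405 1.025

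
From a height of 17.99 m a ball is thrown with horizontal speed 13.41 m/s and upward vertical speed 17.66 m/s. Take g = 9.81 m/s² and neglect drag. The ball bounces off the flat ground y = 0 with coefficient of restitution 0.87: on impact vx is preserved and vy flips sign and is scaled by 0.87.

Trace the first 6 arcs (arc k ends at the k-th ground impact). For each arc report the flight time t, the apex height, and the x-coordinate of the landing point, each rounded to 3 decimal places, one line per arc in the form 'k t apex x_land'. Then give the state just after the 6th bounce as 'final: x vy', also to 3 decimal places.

Arc 1: start y=17.990, vy=17.660 → t=4.429, apex=33.886, x_land=59.387, impact vy=-25.784
  bounce: vy ← 0.87·25.784 = 22.432
Arc 2: start y=0.000, vy=22.432 → t=4.573, apex=25.648, x_land=120.717, impact vy=-22.432
  bounce: vy ← 0.87·22.432 = 19.516
Arc 3: start y=0.000, vy=19.516 → t=3.979, apex=19.413, x_land=174.073, impact vy=-19.516
  bounce: vy ← 0.87·19.516 = 16.979
Arc 4: start y=0.000, vy=16.979 → t=3.462, apex=14.694, x_land=220.493, impact vy=-16.979
  bounce: vy ← 0.87·16.979 = 14.772
Arc 5: start y=0.000, vy=14.772 → t=3.012, apex=11.122, x_land=260.879, impact vy=-14.772
  bounce: vy ← 0.87·14.772 = 12.852
Arc 6: start y=0.000, vy=12.852 → t=2.620, apex=8.418, x_land=296.014, impact vy=-12.852
  bounce: vy ← 0.87·12.852 = 11.181

1 4.429 33.886 59.387
2 4.573 25.648 120.717
3 3.979 19.413 174.073
4 3.462 14.694 220.493
5 3.012 11.122 260.879
6 2.620 8.418 296.014
final: 296.014 11.181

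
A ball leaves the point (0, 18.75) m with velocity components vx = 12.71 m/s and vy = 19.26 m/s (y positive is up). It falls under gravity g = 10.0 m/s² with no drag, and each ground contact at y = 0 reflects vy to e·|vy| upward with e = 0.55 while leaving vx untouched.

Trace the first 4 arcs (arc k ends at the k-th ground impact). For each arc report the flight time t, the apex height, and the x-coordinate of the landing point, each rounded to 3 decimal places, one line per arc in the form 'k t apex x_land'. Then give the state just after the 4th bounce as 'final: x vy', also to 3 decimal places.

1 4.657 37.297 59.193
2 3.004 11.282 97.378
3 1.652 3.413 118.380
4 0.909 1.032 129.931
final: 129.931 2.499

Arc 1: start y=18.750, vy=19.260 → t=4.657, apex=37.297, x_land=59.193, impact vy=-27.312
  bounce: vy ← 0.55·27.312 = 15.022
Arc 2: start y=0.000, vy=15.022 → t=3.004, apex=11.282, x_land=97.378, impact vy=-15.022
  bounce: vy ← 0.55·15.022 = 8.262
Arc 3: start y=0.000, vy=8.262 → t=1.652, apex=3.413, x_land=118.380, impact vy=-8.262
  bounce: vy ← 0.55·8.262 = 4.544
Arc 4: start y=0.000, vy=4.544 → t=0.909, apex=1.032, x_land=129.931, impact vy=-4.544
  bounce: vy ← 0.55·4.544 = 2.499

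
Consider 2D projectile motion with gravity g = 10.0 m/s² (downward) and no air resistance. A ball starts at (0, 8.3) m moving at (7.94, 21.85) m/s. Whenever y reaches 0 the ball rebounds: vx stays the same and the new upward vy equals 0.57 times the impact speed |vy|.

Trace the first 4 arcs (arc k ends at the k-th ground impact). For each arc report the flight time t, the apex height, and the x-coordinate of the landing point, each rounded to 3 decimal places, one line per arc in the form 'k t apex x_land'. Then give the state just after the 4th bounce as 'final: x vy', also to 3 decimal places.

Arc 1: start y=8.300, vy=21.850 → t=4.722, apex=32.171, x_land=37.489, impact vy=-25.366
  bounce: vy ← 0.57·25.366 = 14.458
Arc 2: start y=0.000, vy=14.458 → t=2.892, apex=10.452, x_land=60.449, impact vy=-14.458
  bounce: vy ← 0.57·14.458 = 8.241
Arc 3: start y=0.000, vy=8.241 → t=1.648, apex=3.396, x_land=73.537, impact vy=-8.241
  bounce: vy ← 0.57·8.241 = 4.698
Arc 4: start y=0.000, vy=4.698 → t=0.940, apex=1.103, x_land=80.996, impact vy=-4.698
  bounce: vy ← 0.57·4.698 = 2.678

1 4.722 32.171 37.489
2 2.892 10.452 60.449
3 1.648 3.396 73.537
4 0.940 1.103 80.996
final: 80.996 2.678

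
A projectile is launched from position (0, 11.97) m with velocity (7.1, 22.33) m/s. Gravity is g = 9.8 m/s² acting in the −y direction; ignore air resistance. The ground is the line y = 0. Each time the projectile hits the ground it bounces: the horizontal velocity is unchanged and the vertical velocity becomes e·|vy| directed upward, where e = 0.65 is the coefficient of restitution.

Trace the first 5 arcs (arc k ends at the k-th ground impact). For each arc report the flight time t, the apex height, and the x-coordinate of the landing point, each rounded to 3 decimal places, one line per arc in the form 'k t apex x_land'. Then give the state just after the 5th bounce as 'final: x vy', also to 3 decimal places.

1 5.042 37.410 35.796
2 3.592 15.806 61.299
3 2.335 6.678 77.877
4 1.518 2.821 88.652
5 0.986 1.192 95.656
final: 95.656 3.142

Arc 1: start y=11.970, vy=22.330 → t=5.042, apex=37.410, x_land=35.796, impact vy=-27.078
  bounce: vy ← 0.65·27.078 = 17.601
Arc 2: start y=0.000, vy=17.601 → t=3.592, apex=15.806, x_land=61.299, impact vy=-17.601
  bounce: vy ← 0.65·17.601 = 11.441
Arc 3: start y=0.000, vy=11.441 → t=2.335, apex=6.678, x_land=77.877, impact vy=-11.441
  bounce: vy ← 0.65·11.441 = 7.436
Arc 4: start y=0.000, vy=7.436 → t=1.518, apex=2.821, x_land=88.652, impact vy=-7.436
  bounce: vy ← 0.65·7.436 = 4.834
Arc 5: start y=0.000, vy=4.834 → t=0.986, apex=1.192, x_land=95.656, impact vy=-4.834
  bounce: vy ← 0.65·4.834 = 3.142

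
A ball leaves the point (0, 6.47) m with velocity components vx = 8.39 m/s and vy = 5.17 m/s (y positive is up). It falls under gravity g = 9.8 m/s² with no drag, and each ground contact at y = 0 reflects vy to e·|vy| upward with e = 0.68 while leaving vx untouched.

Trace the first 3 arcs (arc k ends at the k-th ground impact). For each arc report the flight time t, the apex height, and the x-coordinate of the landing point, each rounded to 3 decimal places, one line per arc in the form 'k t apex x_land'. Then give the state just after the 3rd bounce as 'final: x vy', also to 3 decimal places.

Arc 1: start y=6.470, vy=5.170 → t=1.792, apex=7.834, x_land=15.035, impact vy=-12.391
  bounce: vy ← 0.68·12.391 = 8.426
Arc 2: start y=0.000, vy=8.426 → t=1.720, apex=3.622, x_land=29.462, impact vy=-8.426
  bounce: vy ← 0.68·8.426 = 5.730
Arc 3: start y=0.000, vy=5.730 → t=1.169, apex=1.675, x_land=39.272, impact vy=-5.730
  bounce: vy ← 0.68·5.730 = 3.896

1 1.792 7.834 15.035
2 1.720 3.622 29.462
3 1.169 1.675 39.272
final: 39.272 3.896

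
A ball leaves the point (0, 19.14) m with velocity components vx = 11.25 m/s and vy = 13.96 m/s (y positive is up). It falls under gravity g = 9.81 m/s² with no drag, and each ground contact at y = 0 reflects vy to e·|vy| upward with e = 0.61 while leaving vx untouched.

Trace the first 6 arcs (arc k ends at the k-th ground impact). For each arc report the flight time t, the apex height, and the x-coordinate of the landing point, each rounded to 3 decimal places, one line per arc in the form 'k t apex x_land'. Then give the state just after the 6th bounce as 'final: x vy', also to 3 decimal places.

Arc 1: start y=19.140, vy=13.960 → t=3.858, apex=29.073, x_land=43.398, impact vy=-23.883
  bounce: vy ← 0.61·23.883 = 14.569
Arc 2: start y=0.000, vy=14.569 → t=2.970, apex=10.818, x_land=76.813, impact vy=-14.569
  bounce: vy ← 0.61·14.569 = 8.887
Arc 3: start y=0.000, vy=8.887 → t=1.812, apex=4.025, x_land=97.196, impact vy=-8.887
  bounce: vy ← 0.61·8.887 = 5.421
Arc 4: start y=0.000, vy=5.421 → t=1.105, apex=1.498, x_land=109.629, impact vy=-5.421
  bounce: vy ← 0.61·5.421 = 3.307
Arc 5: start y=0.000, vy=3.307 → t=0.674, apex=0.557, x_land=117.214, impact vy=-3.307
  bounce: vy ← 0.61·3.307 = 2.017
Arc 6: start y=0.000, vy=2.017 → t=0.411, apex=0.207, x_land=121.840, impact vy=-2.017
  bounce: vy ← 0.61·2.017 = 1.230

1 3.858 29.073 43.398
2 2.970 10.818 76.813
3 1.812 4.025 97.196
4 1.105 1.498 109.629
5 0.674 0.557 117.214
6 0.411 0.207 121.840
final: 121.840 1.230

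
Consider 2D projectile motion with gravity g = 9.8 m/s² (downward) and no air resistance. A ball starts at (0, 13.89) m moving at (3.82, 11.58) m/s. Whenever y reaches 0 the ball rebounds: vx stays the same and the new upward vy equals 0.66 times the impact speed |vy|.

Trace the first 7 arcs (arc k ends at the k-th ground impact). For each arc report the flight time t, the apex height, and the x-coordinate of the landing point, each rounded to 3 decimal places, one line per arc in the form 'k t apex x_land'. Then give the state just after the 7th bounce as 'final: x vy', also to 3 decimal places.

Arc 1: start y=13.890, vy=11.580 → t=3.239, apex=20.732, x_land=12.371, impact vy=-20.158
  bounce: vy ← 0.66·20.158 = 13.304
Arc 2: start y=0.000, vy=13.304 → t=2.715, apex=9.031, x_land=22.743, impact vy=-13.304
  bounce: vy ← 0.66·13.304 = 8.781
Arc 3: start y=0.000, vy=8.781 → t=1.792, apex=3.934, x_land=29.589, impact vy=-8.781
  bounce: vy ← 0.66·8.781 = 5.795
Arc 4: start y=0.000, vy=5.795 → t=1.183, apex=1.714, x_land=34.107, impact vy=-5.795
  bounce: vy ← 0.66·5.795 = 3.825
Arc 5: start y=0.000, vy=3.825 → t=0.781, apex=0.746, x_land=37.088, impact vy=-3.825
  bounce: vy ← 0.66·3.825 = 2.524
Arc 6: start y=0.000, vy=2.524 → t=0.515, apex=0.325, x_land=39.056, impact vy=-2.524
  bounce: vy ← 0.66·2.524 = 1.666
Arc 7: start y=0.000, vy=1.666 → t=0.340, apex=0.142, x_land=40.355, impact vy=-1.666
  bounce: vy ← 0.66·1.666 = 1.100

1 3.239 20.732 12.371
2 2.715 9.031 22.743
3 1.792 3.934 29.589
4 1.183 1.714 34.107
5 0.781 0.746 37.088
6 0.515 0.325 39.056
7 0.340 0.142 40.355
final: 40.355 1.100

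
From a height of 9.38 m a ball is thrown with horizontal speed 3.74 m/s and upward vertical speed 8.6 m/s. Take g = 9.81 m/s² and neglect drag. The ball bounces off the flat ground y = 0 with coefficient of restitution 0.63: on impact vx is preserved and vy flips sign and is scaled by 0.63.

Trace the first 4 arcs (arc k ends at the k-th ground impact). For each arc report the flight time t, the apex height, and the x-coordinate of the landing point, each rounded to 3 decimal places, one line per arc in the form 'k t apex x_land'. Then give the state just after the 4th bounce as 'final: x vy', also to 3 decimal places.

Arc 1: start y=9.380, vy=8.600 → t=2.514, apex=13.150, x_land=9.402, impact vy=-16.062
  bounce: vy ← 0.63·16.062 = 10.119
Arc 2: start y=0.000, vy=10.119 → t=2.063, apex=5.219, x_land=17.118, impact vy=-10.119
  bounce: vy ← 0.63·10.119 = 6.375
Arc 3: start y=0.000, vy=6.375 → t=1.300, apex=2.071, x_land=21.979, impact vy=-6.375
  bounce: vy ← 0.63·6.375 = 4.016
Arc 4: start y=0.000, vy=4.016 → t=0.819, apex=0.822, x_land=25.041, impact vy=-4.016
  bounce: vy ← 0.63·4.016 = 2.530

1 2.514 13.150 9.402
2 2.063 5.219 17.118
3 1.300 2.071 21.979
4 0.819 0.822 25.041
final: 25.041 2.530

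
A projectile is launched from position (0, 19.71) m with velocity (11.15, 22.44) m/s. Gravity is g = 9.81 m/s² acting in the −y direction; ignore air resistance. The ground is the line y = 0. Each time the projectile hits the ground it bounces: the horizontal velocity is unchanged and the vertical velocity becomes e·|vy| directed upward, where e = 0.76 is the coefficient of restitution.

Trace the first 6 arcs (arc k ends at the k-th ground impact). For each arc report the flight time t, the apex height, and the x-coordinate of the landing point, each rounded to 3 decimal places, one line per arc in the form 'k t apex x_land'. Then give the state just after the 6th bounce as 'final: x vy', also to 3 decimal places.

1 5.329 45.375 59.418
2 4.623 26.209 110.966
3 3.514 15.138 150.142
4 2.670 8.744 179.916
5 2.029 5.050 202.544
6 1.542 2.917 219.741
final: 219.741 5.750

Arc 1: start y=19.710, vy=22.440 → t=5.329, apex=45.375, x_land=59.418, impact vy=-29.837
  bounce: vy ← 0.76·29.837 = 22.676
Arc 2: start y=0.000, vy=22.676 → t=4.623, apex=26.209, x_land=110.966, impact vy=-22.676
  bounce: vy ← 0.76·22.676 = 17.234
Arc 3: start y=0.000, vy=17.234 → t=3.514, apex=15.138, x_land=150.142, impact vy=-17.234
  bounce: vy ← 0.76·17.234 = 13.098
Arc 4: start y=0.000, vy=13.098 → t=2.670, apex=8.744, x_land=179.916, impact vy=-13.098
  bounce: vy ← 0.76·13.098 = 9.954
Arc 5: start y=0.000, vy=9.954 → t=2.029, apex=5.050, x_land=202.544, impact vy=-9.954
  bounce: vy ← 0.76·9.954 = 7.565
Arc 6: start y=0.000, vy=7.565 → t=1.542, apex=2.917, x_land=219.741, impact vy=-7.565
  bounce: vy ← 0.76·7.565 = 5.750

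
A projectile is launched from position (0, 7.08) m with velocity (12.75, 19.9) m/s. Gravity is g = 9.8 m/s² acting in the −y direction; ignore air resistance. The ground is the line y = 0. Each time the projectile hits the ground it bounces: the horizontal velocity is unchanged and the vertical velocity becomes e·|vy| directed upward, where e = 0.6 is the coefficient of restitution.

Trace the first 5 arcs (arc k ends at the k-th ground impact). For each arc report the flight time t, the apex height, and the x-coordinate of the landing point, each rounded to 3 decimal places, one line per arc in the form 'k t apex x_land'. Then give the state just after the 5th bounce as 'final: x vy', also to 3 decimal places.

Arc 1: start y=7.080, vy=19.900 → t=4.390, apex=27.285, x_land=55.977, impact vy=-23.125
  bounce: vy ← 0.6·23.125 = 13.875
Arc 2: start y=0.000, vy=13.875 → t=2.832, apex=9.822, x_land=92.080, impact vy=-13.875
  bounce: vy ← 0.6·13.875 = 8.325
Arc 3: start y=0.000, vy=8.325 → t=1.699, apex=3.536, x_land=113.743, impact vy=-8.325
  bounce: vy ← 0.6·8.325 = 4.995
Arc 4: start y=0.000, vy=4.995 → t=1.019, apex=1.273, x_land=126.740, impact vy=-4.995
  bounce: vy ← 0.6·4.995 = 2.997
Arc 5: start y=0.000, vy=2.997 → t=0.612, apex=0.458, x_land=134.538, impact vy=-2.997
  bounce: vy ← 0.6·2.997 = 1.798

1 4.390 27.285 55.977
2 2.832 9.822 92.080
3 1.699 3.536 113.743
4 1.019 1.273 126.740
5 0.612 0.458 134.538
final: 134.538 1.798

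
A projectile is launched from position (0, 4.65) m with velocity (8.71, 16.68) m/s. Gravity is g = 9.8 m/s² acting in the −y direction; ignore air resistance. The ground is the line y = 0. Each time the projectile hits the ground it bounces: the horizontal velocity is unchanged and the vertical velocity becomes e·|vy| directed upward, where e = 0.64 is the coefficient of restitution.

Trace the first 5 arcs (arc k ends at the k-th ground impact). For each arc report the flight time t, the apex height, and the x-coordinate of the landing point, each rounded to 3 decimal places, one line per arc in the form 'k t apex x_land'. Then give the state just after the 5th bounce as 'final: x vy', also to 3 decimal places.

1 3.663 18.845 31.906
2 2.510 7.719 53.770
3 1.607 3.162 67.763
4 1.028 1.295 76.718
5 0.658 0.530 82.450
final: 82.450 2.064

Arc 1: start y=4.650, vy=16.680 → t=3.663, apex=18.845, x_land=31.906, impact vy=-19.219
  bounce: vy ← 0.64·19.219 = 12.300
Arc 2: start y=0.000, vy=12.300 → t=2.510, apex=7.719, x_land=53.770, impact vy=-12.300
  bounce: vy ← 0.64·12.300 = 7.872
Arc 3: start y=0.000, vy=7.872 → t=1.607, apex=3.162, x_land=67.763, impact vy=-7.872
  bounce: vy ← 0.64·7.872 = 5.038
Arc 4: start y=0.000, vy=5.038 → t=1.028, apex=1.295, x_land=76.718, impact vy=-5.038
  bounce: vy ← 0.64·5.038 = 3.224
Arc 5: start y=0.000, vy=3.224 → t=0.658, apex=0.530, x_land=82.450, impact vy=-3.224
  bounce: vy ← 0.64·3.224 = 2.064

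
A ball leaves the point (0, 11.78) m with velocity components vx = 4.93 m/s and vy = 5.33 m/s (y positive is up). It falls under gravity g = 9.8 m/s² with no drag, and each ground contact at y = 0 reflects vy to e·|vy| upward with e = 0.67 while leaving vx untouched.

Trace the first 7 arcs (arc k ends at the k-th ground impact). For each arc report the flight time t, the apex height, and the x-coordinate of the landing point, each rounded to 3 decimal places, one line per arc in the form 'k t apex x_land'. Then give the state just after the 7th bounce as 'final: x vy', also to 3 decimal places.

1 2.187 13.229 10.782
2 2.202 5.939 21.637
3 1.475 2.666 28.910
4 0.988 1.197 33.782
5 0.662 0.537 37.047
6 0.444 0.241 39.234
7 0.297 0.108 40.700
final: 40.700 0.976

Arc 1: start y=11.780, vy=5.330 → t=2.187, apex=13.229, x_land=10.782, impact vy=-16.103
  bounce: vy ← 0.67·16.103 = 10.789
Arc 2: start y=0.000, vy=10.789 → t=2.202, apex=5.939, x_land=21.637, impact vy=-10.789
  bounce: vy ← 0.67·10.789 = 7.229
Arc 3: start y=0.000, vy=7.229 → t=1.475, apex=2.666, x_land=28.910, impact vy=-7.229
  bounce: vy ← 0.67·7.229 = 4.843
Arc 4: start y=0.000, vy=4.843 → t=0.988, apex=1.197, x_land=33.782, impact vy=-4.843
  bounce: vy ← 0.67·4.843 = 3.245
Arc 5: start y=0.000, vy=3.245 → t=0.662, apex=0.537, x_land=37.047, impact vy=-3.245
  bounce: vy ← 0.67·3.245 = 2.174
Arc 6: start y=0.000, vy=2.174 → t=0.444, apex=0.241, x_land=39.234, impact vy=-2.174
  bounce: vy ← 0.67·2.174 = 1.457
Arc 7: start y=0.000, vy=1.457 → t=0.297, apex=0.108, x_land=40.700, impact vy=-1.457
  bounce: vy ← 0.67·1.457 = 0.976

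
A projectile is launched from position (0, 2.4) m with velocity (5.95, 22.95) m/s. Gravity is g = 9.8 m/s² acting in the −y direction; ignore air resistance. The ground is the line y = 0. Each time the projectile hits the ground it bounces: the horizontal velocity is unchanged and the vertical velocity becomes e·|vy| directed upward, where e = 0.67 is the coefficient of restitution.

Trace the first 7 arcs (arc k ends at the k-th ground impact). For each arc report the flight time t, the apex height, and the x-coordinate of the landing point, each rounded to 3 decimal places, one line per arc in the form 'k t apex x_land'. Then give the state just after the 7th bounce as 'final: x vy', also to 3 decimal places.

Arc 1: start y=2.400, vy=22.950 → t=4.786, apex=29.273, x_land=28.477, impact vy=-23.953
  bounce: vy ← 0.67·23.953 = 16.048
Arc 2: start y=0.000, vy=16.048 → t=3.275, apex=13.140, x_land=47.964, impact vy=-16.048
  bounce: vy ← 0.67·16.048 = 10.752
Arc 3: start y=0.000, vy=10.752 → t=2.194, apex=5.899, x_land=61.021, impact vy=-10.752
  bounce: vy ← 0.67·10.752 = 7.204
Arc 4: start y=0.000, vy=7.204 → t=1.470, apex=2.648, x_land=69.769, impact vy=-7.204
  bounce: vy ← 0.67·7.204 = 4.827
Arc 5: start y=0.000, vy=4.827 → t=0.985, apex=1.189, x_land=75.630, impact vy=-4.827
  bounce: vy ← 0.67·4.827 = 3.234
Arc 6: start y=0.000, vy=3.234 → t=0.660, apex=0.534, x_land=79.557, impact vy=-3.234
  bounce: vy ← 0.67·3.234 = 2.167
Arc 7: start y=0.000, vy=2.167 → t=0.442, apex=0.240, x_land=82.188, impact vy=-2.167
  bounce: vy ← 0.67·2.167 = 1.452

1 4.786 29.273 28.477
2 3.275 13.140 47.964
3 2.194 5.899 61.021
4 1.470 2.648 69.769
5 0.985 1.189 75.630
6 0.660 0.534 79.557
7 0.442 0.240 82.188
final: 82.188 1.452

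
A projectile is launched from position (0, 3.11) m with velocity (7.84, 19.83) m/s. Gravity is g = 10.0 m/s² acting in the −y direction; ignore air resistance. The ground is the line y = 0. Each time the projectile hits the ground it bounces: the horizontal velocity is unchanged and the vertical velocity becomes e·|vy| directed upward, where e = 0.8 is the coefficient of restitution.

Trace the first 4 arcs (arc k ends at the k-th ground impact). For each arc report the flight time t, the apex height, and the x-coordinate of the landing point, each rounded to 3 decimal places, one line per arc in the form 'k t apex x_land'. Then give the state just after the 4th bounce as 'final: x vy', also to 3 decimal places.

1 4.117 22.771 32.278
2 3.415 14.574 59.048
3 2.732 9.327 80.464
4 2.185 5.969 97.596
final: 97.596 8.741

Arc 1: start y=3.110, vy=19.830 → t=4.117, apex=22.771, x_land=32.278, impact vy=-21.341
  bounce: vy ← 0.8·21.341 = 17.073
Arc 2: start y=0.000, vy=17.073 → t=3.415, apex=14.574, x_land=59.048, impact vy=-17.073
  bounce: vy ← 0.8·17.073 = 13.658
Arc 3: start y=0.000, vy=13.658 → t=2.732, apex=9.327, x_land=80.464, impact vy=-13.658
  bounce: vy ← 0.8·13.658 = 10.926
Arc 4: start y=0.000, vy=10.926 → t=2.185, apex=5.969, x_land=97.596, impact vy=-10.926
  bounce: vy ← 0.8·10.926 = 8.741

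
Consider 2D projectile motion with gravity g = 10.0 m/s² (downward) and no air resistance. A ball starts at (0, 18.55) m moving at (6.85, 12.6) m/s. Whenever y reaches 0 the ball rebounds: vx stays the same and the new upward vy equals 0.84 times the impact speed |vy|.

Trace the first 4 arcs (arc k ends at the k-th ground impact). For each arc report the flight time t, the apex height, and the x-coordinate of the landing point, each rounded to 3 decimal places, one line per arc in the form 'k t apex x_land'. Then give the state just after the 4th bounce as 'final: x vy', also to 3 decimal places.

1 3.562 26.488 24.397
2 3.867 18.690 50.885
3 3.248 13.188 73.134
4 2.728 9.305 91.824
final: 91.824 11.459

Arc 1: start y=18.550, vy=12.600 → t=3.562, apex=26.488, x_land=24.397, impact vy=-23.017
  bounce: vy ← 0.84·23.017 = 19.334
Arc 2: start y=0.000, vy=19.334 → t=3.867, apex=18.690, x_land=50.885, impact vy=-19.334
  bounce: vy ← 0.84·19.334 = 16.240
Arc 3: start y=0.000, vy=16.240 → t=3.248, apex=13.188, x_land=73.134, impact vy=-16.240
  bounce: vy ← 0.84·16.240 = 13.642
Arc 4: start y=0.000, vy=13.642 → t=2.728, apex=9.305, x_land=91.824, impact vy=-13.642
  bounce: vy ← 0.84·13.642 = 11.459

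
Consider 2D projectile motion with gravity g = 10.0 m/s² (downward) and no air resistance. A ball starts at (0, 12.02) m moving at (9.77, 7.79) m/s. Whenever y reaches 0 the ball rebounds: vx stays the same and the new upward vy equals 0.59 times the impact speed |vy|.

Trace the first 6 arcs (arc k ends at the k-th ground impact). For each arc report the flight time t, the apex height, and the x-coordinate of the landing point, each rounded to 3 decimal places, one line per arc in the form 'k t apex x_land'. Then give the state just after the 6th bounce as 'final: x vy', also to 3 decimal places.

Arc 1: start y=12.020, vy=7.790 → t=2.514, apex=15.054, x_land=24.564, impact vy=-17.352
  bounce: vy ← 0.59·17.352 = 10.238
Arc 2: start y=0.000, vy=10.238 → t=2.048, apex=5.240, x_land=44.568, impact vy=-10.238
  bounce: vy ← 0.59·10.238 = 6.040
Arc 3: start y=0.000, vy=6.040 → t=1.208, apex=1.824, x_land=56.370, impact vy=-6.040
  bounce: vy ← 0.59·6.040 = 3.564
Arc 4: start y=0.000, vy=3.564 → t=0.713, apex=0.635, x_land=63.334, impact vy=-3.564
  bounce: vy ← 0.59·3.564 = 2.103
Arc 5: start y=0.000, vy=2.103 → t=0.421, apex=0.221, x_land=67.442, impact vy=-2.103
  bounce: vy ← 0.59·2.103 = 1.241
Arc 6: start y=0.000, vy=1.241 → t=0.248, apex=0.077, x_land=69.866, impact vy=-1.241
  bounce: vy ← 0.59·1.241 = 0.732

1 2.514 15.054 24.564
2 2.048 5.240 44.568
3 1.208 1.824 56.370
4 0.713 0.635 63.334
5 0.421 0.221 67.442
6 0.248 0.077 69.866
final: 69.866 0.732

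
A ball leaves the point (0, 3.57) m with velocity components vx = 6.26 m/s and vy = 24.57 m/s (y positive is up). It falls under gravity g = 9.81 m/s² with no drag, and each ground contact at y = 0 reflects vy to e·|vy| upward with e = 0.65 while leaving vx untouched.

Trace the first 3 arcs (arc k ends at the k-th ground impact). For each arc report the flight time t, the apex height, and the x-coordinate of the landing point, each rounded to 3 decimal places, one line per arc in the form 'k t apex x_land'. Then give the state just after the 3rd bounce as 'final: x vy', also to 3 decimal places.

Arc 1: start y=3.570, vy=24.570 → t=5.150, apex=34.339, x_land=32.242, impact vy=-25.956
  bounce: vy ← 0.65·25.956 = 16.872
Arc 2: start y=0.000, vy=16.872 → t=3.440, apex=14.508, x_land=53.774, impact vy=-16.872
  bounce: vy ← 0.65·16.872 = 10.967
Arc 3: start y=0.000, vy=10.967 → t=2.236, apex=6.130, x_land=67.770, impact vy=-10.967
  bounce: vy ← 0.65·10.967 = 7.128

1 5.150 34.339 32.242
2 3.440 14.508 53.774
3 2.236 6.130 67.770
final: 67.770 7.128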